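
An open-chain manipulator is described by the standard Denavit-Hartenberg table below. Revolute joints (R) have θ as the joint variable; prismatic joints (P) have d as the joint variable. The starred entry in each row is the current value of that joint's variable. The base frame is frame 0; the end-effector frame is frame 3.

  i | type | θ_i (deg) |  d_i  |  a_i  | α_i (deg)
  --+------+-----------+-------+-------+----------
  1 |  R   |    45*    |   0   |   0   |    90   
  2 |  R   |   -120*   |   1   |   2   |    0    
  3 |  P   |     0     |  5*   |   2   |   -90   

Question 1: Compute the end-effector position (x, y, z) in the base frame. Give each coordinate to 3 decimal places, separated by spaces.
2.828 -5.657 -3.464

after link 1: o_1 = (0.0000, 0.0000, 0.0000)
after link 2: o_2 = (0.0000, -1.4142, -1.7321)
after link 3: o_3 = (2.8284, -5.6569, -3.4641)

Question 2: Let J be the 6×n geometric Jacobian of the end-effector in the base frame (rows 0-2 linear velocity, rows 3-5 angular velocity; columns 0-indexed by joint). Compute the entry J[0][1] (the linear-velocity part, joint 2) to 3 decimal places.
axis z_1 = (0.7071,-0.7071,0.0000); lever o_n−o_1 = (2.8284,-5.6569,-3.4641)
cross product → J_v[:, 1] = (2.4495,2.4495,-2.0000)
J_ω[:, 1] = z_1
entry J[0][1] = 2.4495

2.449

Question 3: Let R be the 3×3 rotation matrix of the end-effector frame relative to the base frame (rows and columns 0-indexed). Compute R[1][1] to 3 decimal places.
0.707

End-effector y-axis (col 1 of R) = (-0.7071,0.7071,-0.0000)
R[1][1] = 0.7071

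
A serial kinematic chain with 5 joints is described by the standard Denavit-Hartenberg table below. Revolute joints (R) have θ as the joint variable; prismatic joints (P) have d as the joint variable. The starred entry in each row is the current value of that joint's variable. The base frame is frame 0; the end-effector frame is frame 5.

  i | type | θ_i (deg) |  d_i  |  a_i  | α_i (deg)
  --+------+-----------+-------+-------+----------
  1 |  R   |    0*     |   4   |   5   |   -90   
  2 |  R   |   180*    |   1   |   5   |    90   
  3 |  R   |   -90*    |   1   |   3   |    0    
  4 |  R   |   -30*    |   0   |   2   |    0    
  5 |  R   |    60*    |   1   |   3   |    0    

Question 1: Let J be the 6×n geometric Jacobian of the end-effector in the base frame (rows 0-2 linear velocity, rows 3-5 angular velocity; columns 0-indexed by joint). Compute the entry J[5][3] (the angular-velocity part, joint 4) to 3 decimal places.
-1.000

axis z_3 = (0.0000,0.0000,-1.0000); lever o_n−o_3 = (-0.5000,-4.3301,-1.0000)
cross product → J_v[:, 3] = (-4.3301,0.5000,-0.0000)
J_ω[:, 3] = z_3
entry J[5][3] = -1.0000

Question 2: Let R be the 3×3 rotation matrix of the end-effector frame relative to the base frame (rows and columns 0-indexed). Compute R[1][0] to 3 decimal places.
End-effector x-axis (col 0 of R) = (-0.5000,-0.8660,-0.0000)
R[1][0] = -0.8660

-0.866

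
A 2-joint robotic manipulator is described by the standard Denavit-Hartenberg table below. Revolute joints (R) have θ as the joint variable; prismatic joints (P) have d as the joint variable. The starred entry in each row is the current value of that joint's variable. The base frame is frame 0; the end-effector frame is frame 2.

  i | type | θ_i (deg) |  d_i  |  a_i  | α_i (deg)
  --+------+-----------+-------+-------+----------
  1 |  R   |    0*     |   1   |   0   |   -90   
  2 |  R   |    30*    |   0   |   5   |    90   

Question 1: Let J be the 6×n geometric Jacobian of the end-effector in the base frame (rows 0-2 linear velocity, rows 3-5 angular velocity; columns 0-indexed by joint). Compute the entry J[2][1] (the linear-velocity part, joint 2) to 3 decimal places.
-4.330

axis z_1 = (0.0000,1.0000,0.0000); lever o_n−o_1 = (4.3301,0.0000,-2.5000)
cross product → J_v[:, 1] = (-2.5000,0.0000,-4.3301)
J_ω[:, 1] = z_1
entry J[2][1] = -4.3301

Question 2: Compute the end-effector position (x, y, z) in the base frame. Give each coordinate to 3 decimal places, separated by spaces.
4.330 0.000 -1.500

after link 1: o_1 = (0.0000, 0.0000, 1.0000)
after link 2: o_2 = (4.3301, 0.0000, -1.5000)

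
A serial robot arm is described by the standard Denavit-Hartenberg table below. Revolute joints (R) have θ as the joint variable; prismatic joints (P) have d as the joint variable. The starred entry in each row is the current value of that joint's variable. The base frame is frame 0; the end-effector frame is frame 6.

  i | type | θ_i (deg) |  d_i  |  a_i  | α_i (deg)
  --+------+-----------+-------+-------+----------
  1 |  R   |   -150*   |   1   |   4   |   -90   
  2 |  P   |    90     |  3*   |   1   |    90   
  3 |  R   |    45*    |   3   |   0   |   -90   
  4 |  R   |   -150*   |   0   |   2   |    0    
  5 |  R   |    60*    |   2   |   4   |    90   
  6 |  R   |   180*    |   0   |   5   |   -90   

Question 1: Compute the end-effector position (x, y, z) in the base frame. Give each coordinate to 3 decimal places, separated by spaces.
after link 1: o_1 = (-3.4641, -2.0000, 1.0000)
after link 2: o_2 = (-1.9641, -4.5981, 0.0000)
after link 3: o_3 = (-4.5622, -6.0981, 0.0000)
after link 4: o_4 = (-6.0406, -5.5374, 1.2247)
after link 5: o_5 = (-8.7976, -8.7622, 2.6390)
after link 6: o_6 = (-4.4674, -6.2622, 2.6390)

-4.467 -6.262 2.639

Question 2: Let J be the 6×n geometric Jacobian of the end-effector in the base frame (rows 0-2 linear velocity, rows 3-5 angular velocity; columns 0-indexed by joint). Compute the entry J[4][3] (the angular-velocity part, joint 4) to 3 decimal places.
-0.612

axis z_3 = (0.3536,-0.6124,0.7071); lever o_n−o_3 = (0.0947,-0.1641,2.6390)
cross product → J_v[:, 3] = (-1.5000,-0.8660,0.0000)
J_ω[:, 3] = z_3
entry J[4][3] = -0.6124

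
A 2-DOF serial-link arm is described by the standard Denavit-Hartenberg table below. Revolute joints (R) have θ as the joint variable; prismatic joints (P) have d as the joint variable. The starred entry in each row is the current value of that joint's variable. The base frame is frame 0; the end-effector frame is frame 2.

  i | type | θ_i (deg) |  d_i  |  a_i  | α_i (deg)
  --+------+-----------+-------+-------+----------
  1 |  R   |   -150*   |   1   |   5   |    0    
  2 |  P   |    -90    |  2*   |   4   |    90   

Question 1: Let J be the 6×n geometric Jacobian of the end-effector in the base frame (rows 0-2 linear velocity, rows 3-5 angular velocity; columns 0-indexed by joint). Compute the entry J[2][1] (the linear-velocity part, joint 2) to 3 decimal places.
prismatic axis z_1 = (0.0000,0.0000,1.0000)
J_v[:, 1] = z_1; J_ω[:, 1] = (0,0,0)
entry J[2][1] = 1.0000

1.000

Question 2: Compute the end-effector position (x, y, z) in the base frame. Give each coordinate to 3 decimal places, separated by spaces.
-6.330 0.964 3.000

after link 1: o_1 = (-4.3301, -2.5000, 1.0000)
after link 2: o_2 = (-6.3301, 0.9641, 3.0000)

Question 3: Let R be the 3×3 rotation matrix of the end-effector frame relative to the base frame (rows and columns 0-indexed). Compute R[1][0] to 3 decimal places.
End-effector x-axis (col 0 of R) = (-0.5000,0.8660,0.0000)
R[1][0] = 0.8660

0.866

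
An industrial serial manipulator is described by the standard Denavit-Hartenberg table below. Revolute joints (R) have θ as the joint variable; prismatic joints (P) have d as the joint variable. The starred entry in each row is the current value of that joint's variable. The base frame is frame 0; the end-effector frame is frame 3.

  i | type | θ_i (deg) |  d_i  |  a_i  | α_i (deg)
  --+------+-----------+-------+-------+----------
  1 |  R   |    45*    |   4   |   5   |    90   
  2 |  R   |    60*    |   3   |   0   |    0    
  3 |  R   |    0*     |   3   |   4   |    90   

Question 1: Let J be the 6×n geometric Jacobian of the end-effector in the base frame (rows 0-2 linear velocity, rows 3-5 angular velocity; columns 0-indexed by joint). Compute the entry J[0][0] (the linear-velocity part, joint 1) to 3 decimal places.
axis z_0 = ẑ; lever o_n−o_0 = (9.1924,0.7071,7.4641)
cross product → J_v[:, 0] = (-0.7071,9.1924,0.0000)
J_ω[:, 0] = z_0
entry J[0][0] = -0.7071

-0.707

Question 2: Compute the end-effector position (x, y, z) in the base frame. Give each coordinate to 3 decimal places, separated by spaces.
9.192 0.707 7.464

after link 1: o_1 = (3.5355, 3.5355, 4.0000)
after link 2: o_2 = (5.6569, 1.4142, 4.0000)
after link 3: o_3 = (9.1924, 0.7071, 7.4641)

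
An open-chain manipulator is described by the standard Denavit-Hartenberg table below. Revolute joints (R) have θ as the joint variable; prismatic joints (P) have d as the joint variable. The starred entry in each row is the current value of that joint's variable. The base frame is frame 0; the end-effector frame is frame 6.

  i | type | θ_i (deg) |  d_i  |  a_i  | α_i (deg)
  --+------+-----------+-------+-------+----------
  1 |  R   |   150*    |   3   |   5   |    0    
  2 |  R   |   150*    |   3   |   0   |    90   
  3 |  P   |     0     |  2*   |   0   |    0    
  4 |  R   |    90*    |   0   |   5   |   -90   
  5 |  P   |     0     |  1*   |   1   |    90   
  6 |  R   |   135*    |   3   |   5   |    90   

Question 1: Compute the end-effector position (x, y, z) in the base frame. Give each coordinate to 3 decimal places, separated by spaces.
after link 1: o_1 = (-4.3301, 2.5000, 3.0000)
after link 2: o_2 = (-4.3301, 2.5000, 6.0000)
after link 3: o_3 = (-6.0622, 1.5000, 6.0000)
after link 4: o_4 = (-6.0622, 1.5000, 11.0000)
after link 5: o_5 = (-6.5622, 2.3660, 12.0000)
after link 6: o_6 = (-10.9280, 3.9279, 8.4645)

-10.928 3.928 8.464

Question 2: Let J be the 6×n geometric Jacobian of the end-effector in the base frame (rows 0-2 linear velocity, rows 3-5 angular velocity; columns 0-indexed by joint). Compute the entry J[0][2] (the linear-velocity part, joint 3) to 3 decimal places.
prismatic axis z_2 = (-0.8660,-0.5000,0.0000)
J_v[:, 2] = z_2; J_ω[:, 2] = (0,0,0)
entry J[0][2] = -0.8660

-0.866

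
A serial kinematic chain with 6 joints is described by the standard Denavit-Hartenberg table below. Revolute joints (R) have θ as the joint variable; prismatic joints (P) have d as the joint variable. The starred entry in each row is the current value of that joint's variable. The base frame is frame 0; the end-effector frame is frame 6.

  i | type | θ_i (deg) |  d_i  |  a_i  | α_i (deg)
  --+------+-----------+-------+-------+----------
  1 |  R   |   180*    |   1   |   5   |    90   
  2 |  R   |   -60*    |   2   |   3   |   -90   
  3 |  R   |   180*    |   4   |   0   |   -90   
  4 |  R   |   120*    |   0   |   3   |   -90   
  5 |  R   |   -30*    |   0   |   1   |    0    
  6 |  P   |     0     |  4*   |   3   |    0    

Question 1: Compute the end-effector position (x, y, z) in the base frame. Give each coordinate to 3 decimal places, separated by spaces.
-10.196 4.000 -7.196

after link 1: o_1 = (-5.0000, 0.0000, 1.0000)
after link 2: o_2 = (-6.5000, 2.0000, -1.5981)
after link 3: o_3 = (-9.9641, 2.0000, 0.4019)
after link 4: o_4 = (-8.4641, 2.0000, -2.1962)
after link 5: o_5 = (-8.0311, 2.5000, -2.9462)
after link 6: o_6 = (-10.1962, 4.0000, -7.1962)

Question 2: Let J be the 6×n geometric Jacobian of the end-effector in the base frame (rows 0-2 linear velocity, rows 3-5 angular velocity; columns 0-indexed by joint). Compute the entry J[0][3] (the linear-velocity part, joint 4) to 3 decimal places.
axis z_3 = (0.0000,1.0000,0.0000); lever o_n−o_3 = (-0.2321,2.0000,-7.5981)
cross product → J_v[:, 3] = (-7.5981,0.0000,0.2321)
J_ω[:, 3] = z_3
entry J[0][3] = -7.5981

-7.598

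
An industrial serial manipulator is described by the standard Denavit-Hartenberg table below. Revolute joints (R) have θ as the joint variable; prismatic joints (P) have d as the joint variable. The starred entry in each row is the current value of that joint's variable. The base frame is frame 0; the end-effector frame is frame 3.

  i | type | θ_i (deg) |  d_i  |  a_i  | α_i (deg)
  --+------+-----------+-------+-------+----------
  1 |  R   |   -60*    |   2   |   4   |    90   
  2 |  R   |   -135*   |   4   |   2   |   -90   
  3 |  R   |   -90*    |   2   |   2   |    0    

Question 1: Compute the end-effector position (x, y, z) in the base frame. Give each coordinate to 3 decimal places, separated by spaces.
after link 1: o_1 = (2.0000, -3.4641, 2.0000)
after link 2: o_2 = (-2.1712, -4.2394, 0.5858)
after link 3: o_3 = (-3.1962, -6.4641, -0.8284)

-3.196 -6.464 -0.828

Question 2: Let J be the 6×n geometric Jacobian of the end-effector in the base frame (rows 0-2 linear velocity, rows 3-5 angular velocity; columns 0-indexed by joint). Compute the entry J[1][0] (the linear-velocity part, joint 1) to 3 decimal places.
axis z_0 = ẑ; lever o_n−o_0 = (-3.1962,-6.4641,-0.8284)
cross product → J_v[:, 0] = (6.4641,-3.1962,0.0000)
J_ω[:, 0] = z_0
entry J[1][0] = -3.1962

-3.196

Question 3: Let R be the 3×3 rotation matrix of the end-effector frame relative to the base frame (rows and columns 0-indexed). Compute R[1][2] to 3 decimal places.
End-effector z-axis (col 2 of R) = (0.3536,-0.6124,-0.7071)
R[1][2] = -0.6124

-0.612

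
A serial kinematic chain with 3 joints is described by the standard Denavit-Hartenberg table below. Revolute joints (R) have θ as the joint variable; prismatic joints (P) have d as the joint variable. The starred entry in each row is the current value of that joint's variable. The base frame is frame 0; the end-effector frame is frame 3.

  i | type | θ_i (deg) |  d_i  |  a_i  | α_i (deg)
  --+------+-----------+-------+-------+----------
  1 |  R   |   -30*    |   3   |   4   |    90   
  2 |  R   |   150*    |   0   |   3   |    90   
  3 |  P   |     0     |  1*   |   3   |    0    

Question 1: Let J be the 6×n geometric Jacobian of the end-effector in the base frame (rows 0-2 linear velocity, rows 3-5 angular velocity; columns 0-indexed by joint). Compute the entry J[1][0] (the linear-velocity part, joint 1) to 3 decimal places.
-0.603

axis z_0 = ẑ; lever o_n−o_0 = (-0.6029,0.3481,6.8660)
cross product → J_v[:, 0] = (-0.3481,-0.6029,0.0000)
J_ω[:, 0] = z_0
entry J[1][0] = -0.6029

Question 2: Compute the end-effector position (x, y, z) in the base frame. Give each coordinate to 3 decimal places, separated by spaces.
after link 1: o_1 = (3.4641, -2.0000, 3.0000)
after link 2: o_2 = (1.2141, -0.7010, 4.5000)
after link 3: o_3 = (-0.6029, 0.3481, 6.8660)

-0.603 0.348 6.866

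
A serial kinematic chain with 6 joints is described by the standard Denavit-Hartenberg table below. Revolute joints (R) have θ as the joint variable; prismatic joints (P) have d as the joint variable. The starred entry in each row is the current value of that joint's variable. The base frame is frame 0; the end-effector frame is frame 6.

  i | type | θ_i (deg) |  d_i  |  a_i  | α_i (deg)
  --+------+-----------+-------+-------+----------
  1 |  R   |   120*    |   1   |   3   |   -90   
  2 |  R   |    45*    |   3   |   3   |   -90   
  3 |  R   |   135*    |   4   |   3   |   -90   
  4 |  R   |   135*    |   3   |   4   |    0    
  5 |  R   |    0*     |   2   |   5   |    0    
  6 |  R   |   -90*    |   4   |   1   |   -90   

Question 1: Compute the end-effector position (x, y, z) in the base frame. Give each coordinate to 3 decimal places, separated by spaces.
-11.797 -2.052 4.222

after link 1: o_1 = (-1.5000, 2.5981, 1.0000)
after link 2: o_2 = (-5.1587, 2.9352, -1.1213)
after link 3: o_3 = (-1.1574, 0.2473, -2.4497)
after link 4: o_4 = (-5.6837, -0.1556, -0.3640)
after link 5: o_5 = (-10.7074, 0.7173, 1.3683)
after link 6: o_6 = (-11.7971, -2.0522, 4.2218)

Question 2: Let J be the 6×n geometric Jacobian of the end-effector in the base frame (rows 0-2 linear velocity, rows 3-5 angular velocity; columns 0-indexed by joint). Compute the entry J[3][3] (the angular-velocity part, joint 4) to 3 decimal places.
axis z_3 = (-0.3624,-0.7866,0.5000); lever o_n−o_3 = (-10.6397,-2.2995,6.6716)
cross product → J_v[:, 3] = (-4.0979,-2.9022,-7.5355)
J_ω[:, 3] = z_3
entry J[3][3] = -0.3624

-0.362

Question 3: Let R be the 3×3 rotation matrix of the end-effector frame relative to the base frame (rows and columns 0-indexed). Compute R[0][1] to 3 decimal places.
End-effector y-axis (col 1 of R) = (0.3624,0.7866,-0.5000)
R[0][1] = 0.3624

0.362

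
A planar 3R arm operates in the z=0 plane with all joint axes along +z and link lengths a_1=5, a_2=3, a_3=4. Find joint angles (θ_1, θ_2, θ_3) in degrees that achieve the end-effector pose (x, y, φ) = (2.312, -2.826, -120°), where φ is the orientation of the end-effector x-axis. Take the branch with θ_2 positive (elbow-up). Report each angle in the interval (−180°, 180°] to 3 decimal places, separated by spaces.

wrist centre = target − a_3·(cos φ, sin φ) = (4.3120, 0.6381)
cos θ_2 = (19.0005−5²−3²)/(2·5·3) = -0.5000; θ_2 = 119.9989° (elbow-up)
β = atan2(0.6381,4.3120) = 8.4177°; ψ = atan2(2.5981,3.5001) = 36.5867°
θ_1 = β − ψ = -28.1690°
θ_3 = φ − θ_1 − θ_2 = 148.1701° (wrapped to (-180°,180°])

-28.169 119.999 148.170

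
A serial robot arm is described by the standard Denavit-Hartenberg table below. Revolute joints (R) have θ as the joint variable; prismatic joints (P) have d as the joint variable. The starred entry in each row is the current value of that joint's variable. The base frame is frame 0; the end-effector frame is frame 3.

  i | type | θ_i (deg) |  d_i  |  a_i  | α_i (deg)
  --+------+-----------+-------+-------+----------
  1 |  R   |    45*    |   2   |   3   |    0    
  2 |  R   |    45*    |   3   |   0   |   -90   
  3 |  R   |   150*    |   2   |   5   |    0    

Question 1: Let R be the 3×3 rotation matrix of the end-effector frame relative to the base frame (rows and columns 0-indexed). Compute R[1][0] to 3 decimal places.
-0.866

End-effector x-axis (col 0 of R) = (-0.0000,-0.8660,-0.5000)
R[1][0] = -0.8660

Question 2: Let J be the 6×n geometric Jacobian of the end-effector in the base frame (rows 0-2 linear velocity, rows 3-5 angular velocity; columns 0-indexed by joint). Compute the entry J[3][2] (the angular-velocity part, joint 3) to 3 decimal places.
axis z_2 = (-1.0000,0.0000,0.0000); lever o_n−o_2 = (-2.0000,-4.3301,-2.5000)
cross product → J_v[:, 2] = (-0.0000,-2.5000,4.3301)
J_ω[:, 2] = z_2
entry J[3][2] = -1.0000

-1.000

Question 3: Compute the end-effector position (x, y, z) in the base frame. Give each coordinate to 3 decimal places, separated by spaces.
0.121 -2.209 2.500

after link 1: o_1 = (2.1213, 2.1213, 2.0000)
after link 2: o_2 = (2.1213, 2.1213, 5.0000)
after link 3: o_3 = (0.1213, -2.2088, 2.5000)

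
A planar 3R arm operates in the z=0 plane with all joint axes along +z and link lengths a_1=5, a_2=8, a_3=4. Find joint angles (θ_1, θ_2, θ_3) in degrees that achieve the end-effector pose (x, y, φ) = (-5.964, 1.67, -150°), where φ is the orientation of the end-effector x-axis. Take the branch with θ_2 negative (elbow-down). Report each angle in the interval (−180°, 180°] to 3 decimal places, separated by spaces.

wrist centre = target − a_3·(cos φ, sin φ) = (-2.4999, 3.6700)
cos θ_2 = (19.7184−5²−8²)/(2·5·8) = -0.8660; θ_2 = -149.9994° (elbow-down)
β = atan2(3.6700,-2.4999) = 124.2616°; ψ = atan2(-4.0001,-1.9282) = -115.7355°
θ_1 = β − ψ = 239.9971°
θ_3 = φ − θ_1 − θ_2 = 120.0023° (wrapped to (-180°,180°])

-120.003 -149.999 120.002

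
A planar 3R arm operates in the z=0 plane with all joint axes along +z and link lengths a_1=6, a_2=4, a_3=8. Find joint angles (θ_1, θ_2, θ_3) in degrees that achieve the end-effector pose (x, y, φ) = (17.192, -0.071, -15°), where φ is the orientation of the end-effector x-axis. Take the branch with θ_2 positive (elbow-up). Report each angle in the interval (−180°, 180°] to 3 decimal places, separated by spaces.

0.004 29.982 -44.986

wrist centre = target − a_3·(cos φ, sin φ) = (9.4646, 1.9996)
cos θ_2 = (93.5767−6²−4²)/(2·6·4) = 0.8662; θ_2 = 29.9820° (elbow-up)
β = atan2(1.9996,9.4646) = 11.9293°; ψ = atan2(1.9989,9.4647) = 11.9254°
θ_1 = β − ψ = 0.0039°
θ_3 = φ − θ_1 − θ_2 = -44.9859° (wrapped to (-180°,180°])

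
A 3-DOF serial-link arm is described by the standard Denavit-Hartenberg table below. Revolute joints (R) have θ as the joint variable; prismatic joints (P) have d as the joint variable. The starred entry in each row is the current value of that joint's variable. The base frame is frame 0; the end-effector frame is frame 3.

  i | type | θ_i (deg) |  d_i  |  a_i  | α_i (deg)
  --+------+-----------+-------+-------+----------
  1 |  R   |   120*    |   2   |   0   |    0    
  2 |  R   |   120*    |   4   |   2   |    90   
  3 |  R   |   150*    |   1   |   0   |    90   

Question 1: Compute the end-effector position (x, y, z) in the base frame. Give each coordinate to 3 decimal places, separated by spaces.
after link 1: o_1 = (0.0000, 0.0000, 2.0000)
after link 2: o_2 = (-1.0000, -1.7321, 6.0000)
after link 3: o_3 = (-1.8660, -1.2321, 6.0000)

-1.866 -1.232 6.000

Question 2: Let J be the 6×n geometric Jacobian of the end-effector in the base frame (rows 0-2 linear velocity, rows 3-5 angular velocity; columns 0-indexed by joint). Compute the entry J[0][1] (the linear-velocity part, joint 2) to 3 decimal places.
1.232

axis z_1 = (0.0000,0.0000,1.0000); lever o_n−o_1 = (-1.8660,-1.2321,4.0000)
cross product → J_v[:, 1] = (1.2321,-1.8660,0.0000)
J_ω[:, 1] = z_1
entry J[0][1] = 1.2321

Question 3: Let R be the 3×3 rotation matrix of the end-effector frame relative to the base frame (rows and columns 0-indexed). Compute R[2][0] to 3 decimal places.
End-effector x-axis (col 0 of R) = (0.4330,0.7500,0.5000)
R[2][0] = 0.5000

0.500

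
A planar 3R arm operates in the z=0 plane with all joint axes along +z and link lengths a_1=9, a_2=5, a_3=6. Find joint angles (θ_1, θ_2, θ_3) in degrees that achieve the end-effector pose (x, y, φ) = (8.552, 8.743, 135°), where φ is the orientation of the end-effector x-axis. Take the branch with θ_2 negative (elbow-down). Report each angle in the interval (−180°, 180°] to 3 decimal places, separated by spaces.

wrist centre = target − a_3·(cos φ, sin φ) = (12.7946, 4.5004)
cos θ_2 = (183.9561−9²−5²)/(2·9·5) = 0.8662; θ_2 = -29.9825° (elbow-down)
β = atan2(4.5004,12.7946) = 19.3787°; ψ = atan2(-2.4987,13.3309) = -10.6160°
θ_1 = β − ψ = 29.9948°
θ_3 = φ − θ_1 − θ_2 = 134.9877° (wrapped to (-180°,180°])

29.995 -29.982 134.988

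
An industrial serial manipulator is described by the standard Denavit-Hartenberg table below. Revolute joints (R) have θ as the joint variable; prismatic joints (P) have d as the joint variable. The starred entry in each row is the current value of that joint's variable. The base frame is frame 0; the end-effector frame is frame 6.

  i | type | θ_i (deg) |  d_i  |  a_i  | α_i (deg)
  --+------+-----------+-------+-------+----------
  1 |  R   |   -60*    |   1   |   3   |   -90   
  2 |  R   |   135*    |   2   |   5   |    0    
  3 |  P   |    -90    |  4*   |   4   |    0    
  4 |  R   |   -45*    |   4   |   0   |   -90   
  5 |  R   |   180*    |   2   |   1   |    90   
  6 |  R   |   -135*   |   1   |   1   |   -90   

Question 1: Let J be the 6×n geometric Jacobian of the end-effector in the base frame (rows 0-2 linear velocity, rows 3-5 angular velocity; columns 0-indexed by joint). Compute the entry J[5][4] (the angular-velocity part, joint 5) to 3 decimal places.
axis z_4 = (0.0000,0.0000,-1.0000); lever o_n−o_4 = (-1.0125,-0.2463,-1.2929)
cross product → J_v[:, 4] = (-0.2463,1.0125,0.0000)
J_ω[:, 4] = z_4
entry J[5][4] = -1.0000

-1.000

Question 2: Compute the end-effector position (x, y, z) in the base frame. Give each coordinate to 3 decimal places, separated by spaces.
after link 1: o_1 = (1.5000, -2.5981, 1.0000)
after link 2: o_2 = (1.4643, 1.4638, -2.5355)
after link 3: o_3 = (6.3426, 1.0143, -5.3640)
after link 4: o_4 = (9.8067, 3.0143, -5.3640)
after link 5: o_5 = (9.3067, 3.8803, -7.3640)
after link 6: o_6 = (8.7942, 2.7679, -6.6569)

8.794 2.768 -6.657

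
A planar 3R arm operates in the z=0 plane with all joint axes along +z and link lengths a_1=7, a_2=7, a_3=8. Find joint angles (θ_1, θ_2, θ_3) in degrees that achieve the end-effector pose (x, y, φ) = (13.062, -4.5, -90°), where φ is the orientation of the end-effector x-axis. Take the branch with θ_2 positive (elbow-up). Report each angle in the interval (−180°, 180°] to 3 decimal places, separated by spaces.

wrist centre = target − a_3·(cos φ, sin φ) = (13.0620, 3.5000)
cos θ_2 = (182.8658−7²−7²)/(2·7·7) = 0.8660; θ_2 = 30.0054° (elbow-up)
β = atan2(3.5000,13.0620) = 15.0002°; ψ = atan2(3.5006,13.0618) = 15.0027°
θ_1 = β − ψ = -0.0025°
θ_3 = φ − θ_1 − θ_2 = -120.0029° (wrapped to (-180°,180°])

-0.003 30.005 -120.003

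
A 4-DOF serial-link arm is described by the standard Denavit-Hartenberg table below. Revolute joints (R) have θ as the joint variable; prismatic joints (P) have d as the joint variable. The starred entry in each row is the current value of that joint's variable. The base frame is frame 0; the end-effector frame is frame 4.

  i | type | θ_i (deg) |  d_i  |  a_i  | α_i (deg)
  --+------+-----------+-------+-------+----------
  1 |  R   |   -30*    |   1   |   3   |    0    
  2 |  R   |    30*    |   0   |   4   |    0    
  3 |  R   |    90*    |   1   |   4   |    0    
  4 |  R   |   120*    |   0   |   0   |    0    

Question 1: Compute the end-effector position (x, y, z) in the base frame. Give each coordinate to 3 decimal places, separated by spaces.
6.598 2.500 2.000

after link 1: o_1 = (2.5981, -1.5000, 1.0000)
after link 2: o_2 = (6.5981, -1.5000, 1.0000)
after link 3: o_3 = (6.5981, 2.5000, 2.0000)
after link 4: o_4 = (6.5981, 2.5000, 2.0000)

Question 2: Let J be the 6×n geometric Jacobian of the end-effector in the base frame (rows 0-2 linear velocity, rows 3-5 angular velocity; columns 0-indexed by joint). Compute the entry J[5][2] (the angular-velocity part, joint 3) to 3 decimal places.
axis z_2 = (0.0000,0.0000,1.0000); lever o_n−o_2 = (0.0000,4.0000,1.0000)
cross product → J_v[:, 2] = (-4.0000,0.0000,0.0000)
J_ω[:, 2] = z_2
entry J[5][2] = 1.0000

1.000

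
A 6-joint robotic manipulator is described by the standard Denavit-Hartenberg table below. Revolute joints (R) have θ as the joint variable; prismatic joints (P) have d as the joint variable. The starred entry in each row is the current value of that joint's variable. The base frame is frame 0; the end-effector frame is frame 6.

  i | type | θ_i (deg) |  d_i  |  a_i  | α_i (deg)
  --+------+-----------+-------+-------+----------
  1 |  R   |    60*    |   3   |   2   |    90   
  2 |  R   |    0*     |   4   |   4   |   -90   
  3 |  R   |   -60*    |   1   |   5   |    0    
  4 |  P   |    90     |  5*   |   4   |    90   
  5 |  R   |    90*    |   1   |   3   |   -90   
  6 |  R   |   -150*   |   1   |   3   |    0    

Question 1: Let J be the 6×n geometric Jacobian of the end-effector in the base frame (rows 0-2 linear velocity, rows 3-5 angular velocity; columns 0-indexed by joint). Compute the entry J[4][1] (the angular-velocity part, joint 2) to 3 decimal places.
axis z_1 = (0.8660,-0.5000,0.0000); lever o_n−o_1 = (12.9641,4.4641,6.4019)
cross product → J_v[:, 1] = (-3.2010,-5.5442,10.3481)
J_ω[:, 1] = z_1
entry J[4][1] = -0.5000

-0.500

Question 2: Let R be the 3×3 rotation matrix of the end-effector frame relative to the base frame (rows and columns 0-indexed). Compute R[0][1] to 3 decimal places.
0.866

End-effector y-axis (col 1 of R) = (0.8660,0.0000,0.5000)
R[0][1] = 0.8660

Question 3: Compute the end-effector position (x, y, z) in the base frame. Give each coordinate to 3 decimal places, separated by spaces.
13.964 6.196 9.402

after link 1: o_1 = (1.0000, 1.7321, 3.0000)
after link 2: o_2 = (6.4641, 3.1962, 3.0000)
after link 3: o_3 = (11.4641, 3.1962, 4.0000)
after link 4: o_4 = (11.4641, 7.1962, 9.0000)
after link 5: o_5 = (12.4641, 7.1962, 12.0000)
after link 6: o_6 = (13.9641, 6.1962, 9.4019)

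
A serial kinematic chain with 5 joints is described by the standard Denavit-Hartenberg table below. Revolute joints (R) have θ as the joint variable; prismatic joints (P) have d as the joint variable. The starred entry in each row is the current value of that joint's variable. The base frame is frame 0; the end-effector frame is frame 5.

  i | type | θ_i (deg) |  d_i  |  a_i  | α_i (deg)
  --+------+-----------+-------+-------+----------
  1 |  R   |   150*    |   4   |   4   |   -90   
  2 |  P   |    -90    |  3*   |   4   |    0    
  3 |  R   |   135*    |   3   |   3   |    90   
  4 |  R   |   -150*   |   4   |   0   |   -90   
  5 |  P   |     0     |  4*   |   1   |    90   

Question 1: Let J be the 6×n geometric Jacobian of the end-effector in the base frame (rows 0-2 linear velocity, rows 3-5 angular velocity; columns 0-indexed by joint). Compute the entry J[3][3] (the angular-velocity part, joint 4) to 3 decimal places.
-0.612

axis z_3 = (-0.6124,0.3536,0.7071); lever o_n−o_3 = (-1.1619,5.2481,2.0266)
cross product → J_v[:, 3] = (-2.9945,0.4195,-2.8030)
J_ω[:, 3] = z_3
entry J[3][3] = -0.6124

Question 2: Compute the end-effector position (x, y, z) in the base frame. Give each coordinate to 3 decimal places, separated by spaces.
-9.463 3.113 7.905

after link 1: o_1 = (-3.4641, 2.0000, 4.0000)
after link 2: o_2 = (-4.9641, -0.5981, 8.0000)
after link 3: o_3 = (-8.3012, -2.1355, 5.8787)
after link 4: o_4 = (-10.7507, -0.7213, 8.7071)
after link 5: o_5 = (-9.4631, 3.1127, 7.9053)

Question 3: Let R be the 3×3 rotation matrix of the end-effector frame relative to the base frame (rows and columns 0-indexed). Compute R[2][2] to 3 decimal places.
0.707

End-effector z-axis (col 2 of R) = (-0.6124,0.3536,0.7071)
R[2][2] = 0.7071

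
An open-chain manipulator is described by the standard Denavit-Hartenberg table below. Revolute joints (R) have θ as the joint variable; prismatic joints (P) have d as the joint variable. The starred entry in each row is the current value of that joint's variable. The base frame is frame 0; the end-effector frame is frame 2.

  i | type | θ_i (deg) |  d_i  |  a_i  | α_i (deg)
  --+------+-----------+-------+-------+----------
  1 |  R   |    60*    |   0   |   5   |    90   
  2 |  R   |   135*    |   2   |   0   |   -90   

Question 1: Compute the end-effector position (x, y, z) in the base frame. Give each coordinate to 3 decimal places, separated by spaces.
after link 1: o_1 = (2.5000, 4.3301, 0.0000)
after link 2: o_2 = (4.2321, 3.3301, 0.0000)

4.232 3.330 0.000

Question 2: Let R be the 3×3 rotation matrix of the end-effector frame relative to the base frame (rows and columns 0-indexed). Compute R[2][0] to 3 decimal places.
0.707

End-effector x-axis (col 0 of R) = (-0.3536,-0.6124,0.7071)
R[2][0] = 0.7071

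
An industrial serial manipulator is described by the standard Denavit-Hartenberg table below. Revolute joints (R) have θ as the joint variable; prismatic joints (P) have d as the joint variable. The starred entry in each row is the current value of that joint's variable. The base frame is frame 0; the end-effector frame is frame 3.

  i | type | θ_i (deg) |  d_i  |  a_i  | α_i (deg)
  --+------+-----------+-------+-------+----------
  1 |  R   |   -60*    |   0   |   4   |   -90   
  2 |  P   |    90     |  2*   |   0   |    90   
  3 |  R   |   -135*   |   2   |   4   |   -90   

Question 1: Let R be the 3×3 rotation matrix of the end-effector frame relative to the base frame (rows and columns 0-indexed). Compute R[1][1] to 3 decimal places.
0.866

End-effector y-axis (col 1 of R) = (-0.5000,0.8660,-0.0000)
R[1][1] = 0.8660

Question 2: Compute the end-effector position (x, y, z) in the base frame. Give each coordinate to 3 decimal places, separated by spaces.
2.283 -5.610 2.828

after link 1: o_1 = (2.0000, -3.4641, 0.0000)
after link 2: o_2 = (3.7321, -2.4641, 0.0000)
after link 3: o_3 = (2.2826, -5.6104, 2.8284)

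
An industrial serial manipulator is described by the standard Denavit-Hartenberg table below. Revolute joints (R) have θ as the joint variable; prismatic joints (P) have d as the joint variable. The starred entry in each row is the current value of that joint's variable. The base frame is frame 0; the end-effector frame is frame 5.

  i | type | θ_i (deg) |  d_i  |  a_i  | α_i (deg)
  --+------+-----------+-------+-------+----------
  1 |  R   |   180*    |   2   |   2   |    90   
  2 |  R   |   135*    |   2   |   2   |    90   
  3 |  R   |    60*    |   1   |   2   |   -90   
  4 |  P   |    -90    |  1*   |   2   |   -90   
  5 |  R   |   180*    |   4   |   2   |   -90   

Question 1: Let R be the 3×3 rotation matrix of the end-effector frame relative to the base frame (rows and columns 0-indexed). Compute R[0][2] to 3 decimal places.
-0.612

End-effector z-axis (col 2 of R) = (-0.6124,0.5000,-0.6124)
R[0][2] = -0.6124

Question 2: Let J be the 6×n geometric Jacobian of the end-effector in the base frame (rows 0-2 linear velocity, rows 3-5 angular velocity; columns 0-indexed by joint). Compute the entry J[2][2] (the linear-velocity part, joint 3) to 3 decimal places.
-4.028

axis z_2 = (-0.7071,0.0000,0.7071); lever o_n−o_2 = (0.8018,5.6962,2.2161)
cross product → J_v[:, 2] = (-4.0278,2.1340,-4.0278)
J_ω[:, 2] = z_2
entry J[2][2] = -4.0278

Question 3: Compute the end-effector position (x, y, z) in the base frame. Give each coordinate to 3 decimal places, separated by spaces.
0.216 7.696 5.630

after link 1: o_1 = (-2.0000, 0.0000, 2.0000)
after link 2: o_2 = (-0.5858, 2.0000, 3.4142)
after link 3: o_3 = (-0.5858, 3.7321, 4.8284)
after link 4: o_4 = (-2.6124, 4.2321, 5.6303)
after link 5: o_5 = (0.2161, 7.6962, 5.6303)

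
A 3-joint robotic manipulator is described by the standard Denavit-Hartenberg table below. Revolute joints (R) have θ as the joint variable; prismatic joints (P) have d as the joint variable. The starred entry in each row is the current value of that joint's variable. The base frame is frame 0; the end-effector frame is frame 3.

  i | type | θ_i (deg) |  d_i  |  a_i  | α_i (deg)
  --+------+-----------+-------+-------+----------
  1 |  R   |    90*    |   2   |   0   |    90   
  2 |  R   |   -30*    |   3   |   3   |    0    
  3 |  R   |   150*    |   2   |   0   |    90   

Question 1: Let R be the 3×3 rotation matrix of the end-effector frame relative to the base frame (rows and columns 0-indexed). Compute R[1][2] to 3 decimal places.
End-effector z-axis (col 2 of R) = (0.0000,0.8660,0.5000)
R[1][2] = 0.8660

0.866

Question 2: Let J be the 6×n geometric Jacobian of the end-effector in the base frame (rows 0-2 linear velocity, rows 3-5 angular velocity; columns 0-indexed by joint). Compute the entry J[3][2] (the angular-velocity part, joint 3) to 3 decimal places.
1.000

axis z_2 = (1.0000,-0.0000,0.0000); lever o_n−o_2 = (2.0000,0.0000,0.0000)
cross product → J_v[:, 2] = (-0.0000,0.0000,0.0000)
J_ω[:, 2] = z_2
entry J[3][2] = 1.0000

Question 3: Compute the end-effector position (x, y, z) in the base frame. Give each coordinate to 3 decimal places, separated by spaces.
5.000 2.598 0.500

after link 1: o_1 = (0.0000, 0.0000, 2.0000)
after link 2: o_2 = (3.0000, 2.5981, 0.5000)
after link 3: o_3 = (5.0000, 2.5981, 0.5000)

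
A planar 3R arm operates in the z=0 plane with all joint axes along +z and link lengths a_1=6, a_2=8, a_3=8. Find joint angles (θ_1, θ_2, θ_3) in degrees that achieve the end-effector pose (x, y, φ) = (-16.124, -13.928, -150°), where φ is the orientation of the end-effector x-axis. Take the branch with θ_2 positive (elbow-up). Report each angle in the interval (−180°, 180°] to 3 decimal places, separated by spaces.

-150.007 30.013 -30.006

wrist centre = target − a_3·(cos φ, sin φ) = (-9.1958, -9.9280)
cos θ_2 = (183.1279−6²−8²)/(2·6·8) = 0.8659; θ_2 = 30.0126° (elbow-up)
β = atan2(-9.9280,-9.1958) = -132.8074°; ψ = atan2(4.0015,12.9273) = 17.1994°
θ_1 = β − ψ = -150.0068°
θ_3 = φ − θ_1 − θ_2 = -30.0059° (wrapped to (-180°,180°])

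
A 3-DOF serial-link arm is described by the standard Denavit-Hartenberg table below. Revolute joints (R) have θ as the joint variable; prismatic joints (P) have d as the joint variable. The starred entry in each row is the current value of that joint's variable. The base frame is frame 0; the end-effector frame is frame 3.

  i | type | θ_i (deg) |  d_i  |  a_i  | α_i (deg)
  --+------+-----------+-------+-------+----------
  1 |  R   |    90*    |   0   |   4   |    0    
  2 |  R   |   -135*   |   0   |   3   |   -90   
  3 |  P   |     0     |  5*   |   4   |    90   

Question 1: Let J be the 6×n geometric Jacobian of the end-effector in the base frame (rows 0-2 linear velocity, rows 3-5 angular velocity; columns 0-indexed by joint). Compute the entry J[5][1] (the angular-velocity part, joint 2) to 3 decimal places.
1.000

axis z_1 = (0.0000,0.0000,1.0000); lever o_n−o_1 = (8.4853,-1.4142,0.0000)
cross product → J_v[:, 1] = (1.4142,8.4853,-0.0000)
J_ω[:, 1] = z_1
entry J[5][1] = 1.0000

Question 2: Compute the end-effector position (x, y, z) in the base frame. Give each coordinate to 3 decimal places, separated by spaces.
after link 1: o_1 = (0.0000, 4.0000, 0.0000)
after link 2: o_2 = (2.1213, 1.8787, 0.0000)
after link 3: o_3 = (8.4853, 2.5858, 0.0000)

8.485 2.586 0.000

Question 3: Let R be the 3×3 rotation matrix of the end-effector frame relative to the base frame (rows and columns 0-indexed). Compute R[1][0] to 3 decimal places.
End-effector x-axis (col 0 of R) = (0.7071,-0.7071,0.0000)
R[1][0] = -0.7071

-0.707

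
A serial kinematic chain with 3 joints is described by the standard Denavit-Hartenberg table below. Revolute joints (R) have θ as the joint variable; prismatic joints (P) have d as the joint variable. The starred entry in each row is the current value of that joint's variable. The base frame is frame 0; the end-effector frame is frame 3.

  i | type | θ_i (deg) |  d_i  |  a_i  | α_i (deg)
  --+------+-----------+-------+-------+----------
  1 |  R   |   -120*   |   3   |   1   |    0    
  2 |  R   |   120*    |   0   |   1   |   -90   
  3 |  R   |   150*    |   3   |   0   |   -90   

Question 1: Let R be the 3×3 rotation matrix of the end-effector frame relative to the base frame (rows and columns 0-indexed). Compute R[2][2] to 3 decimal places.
End-effector z-axis (col 2 of R) = (-0.5000,0.0000,0.8660)
R[2][2] = 0.8660

0.866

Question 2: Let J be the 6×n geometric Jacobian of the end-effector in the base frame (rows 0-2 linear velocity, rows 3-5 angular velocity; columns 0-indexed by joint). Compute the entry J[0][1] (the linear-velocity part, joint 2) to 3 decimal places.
-3.000

axis z_1 = (0.0000,0.0000,1.0000); lever o_n−o_1 = (1.0000,3.0000,0.0000)
cross product → J_v[:, 1] = (-3.0000,1.0000,0.0000)
J_ω[:, 1] = z_1
entry J[0][1] = -3.0000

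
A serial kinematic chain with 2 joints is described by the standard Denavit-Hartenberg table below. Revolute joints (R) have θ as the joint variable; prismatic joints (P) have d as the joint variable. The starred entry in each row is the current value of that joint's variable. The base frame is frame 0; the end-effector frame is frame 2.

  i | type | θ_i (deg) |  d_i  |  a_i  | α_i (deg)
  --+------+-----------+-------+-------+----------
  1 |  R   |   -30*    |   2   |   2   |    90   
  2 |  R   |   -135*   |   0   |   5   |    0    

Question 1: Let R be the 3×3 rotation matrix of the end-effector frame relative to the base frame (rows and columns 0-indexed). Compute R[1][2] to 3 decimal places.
End-effector z-axis (col 2 of R) = (-0.5000,-0.8660,0.0000)
R[1][2] = -0.8660

-0.866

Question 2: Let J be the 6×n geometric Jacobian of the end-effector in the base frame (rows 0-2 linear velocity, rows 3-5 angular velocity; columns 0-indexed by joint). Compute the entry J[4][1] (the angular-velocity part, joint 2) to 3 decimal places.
-0.866

axis z_1 = (-0.5000,-0.8660,0.0000); lever o_n−o_1 = (-3.0619,1.7678,-3.5355)
cross product → J_v[:, 1] = (3.0619,-1.7678,-3.5355)
J_ω[:, 1] = z_1
entry J[4][1] = -0.8660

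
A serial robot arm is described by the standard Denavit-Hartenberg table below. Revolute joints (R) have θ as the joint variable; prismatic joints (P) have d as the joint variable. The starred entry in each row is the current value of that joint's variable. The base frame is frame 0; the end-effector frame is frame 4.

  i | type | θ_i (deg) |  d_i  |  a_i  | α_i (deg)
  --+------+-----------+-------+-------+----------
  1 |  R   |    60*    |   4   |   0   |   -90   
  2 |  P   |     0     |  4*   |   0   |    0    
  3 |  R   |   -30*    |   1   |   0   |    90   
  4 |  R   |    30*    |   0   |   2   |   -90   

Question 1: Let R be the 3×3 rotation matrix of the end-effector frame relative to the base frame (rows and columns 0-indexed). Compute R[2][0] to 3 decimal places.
0.433

End-effector x-axis (col 0 of R) = (-0.0580,0.8995,0.4330)
R[2][0] = 0.4330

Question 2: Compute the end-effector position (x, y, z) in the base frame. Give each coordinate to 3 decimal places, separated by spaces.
-4.446 4.299 4.866

after link 1: o_1 = (0.0000, 0.0000, 4.0000)
after link 2: o_2 = (-3.4641, 2.0000, 4.0000)
after link 3: o_3 = (-4.3301, 2.5000, 4.0000)
after link 4: o_4 = (-4.4462, 4.2990, 4.8660)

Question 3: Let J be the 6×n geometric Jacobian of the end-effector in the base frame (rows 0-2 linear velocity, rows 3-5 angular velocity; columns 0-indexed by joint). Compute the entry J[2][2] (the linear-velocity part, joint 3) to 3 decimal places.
axis z_2 = (-0.8660,0.5000,0.0000); lever o_n−o_2 = (-0.9821,2.2990,0.8660)
cross product → J_v[:, 2] = (0.4330,0.7500,-1.5000)
J_ω[:, 2] = z_2
entry J[2][2] = -1.5000

-1.500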